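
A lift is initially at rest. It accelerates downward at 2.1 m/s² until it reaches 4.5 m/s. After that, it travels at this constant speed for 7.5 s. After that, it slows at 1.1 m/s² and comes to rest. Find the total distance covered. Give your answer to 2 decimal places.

47.78 m

Phase 1 (accelerating): v₀ = 0 m/s, a = 2.1 m/s².
v = v₀ + at → t = (4.5 − 0) / 2.1 = 2.14 s
v² = v₀² + 2aΔx → Δx = (4.5² − 0²)/(2·2.1) = 4.82 m

Phase 2 (constant speed): v₀ = 4.50 m/s, a = 0 m/s².
v = v₀ + at = 4.50 + (0)(7.5) = 4.50 m/s
Δx = v₀t + ½at² = 4.50·7.5 + 0.5·0·7.5² = 33.8 m

Phase 3 (decelerating): v₀ = 4.50 m/s, a = -1.1 m/s².
v = v₀ + at → t = (0 − 4.50) / -1.1 = 4.09 s
v² = v₀² + 2aΔx → Δx = (0² − 4.50²)/(2·-1.1) = 9.20 m
Total distance = 4.82 + 33.8 + 9.20 = 47.8 m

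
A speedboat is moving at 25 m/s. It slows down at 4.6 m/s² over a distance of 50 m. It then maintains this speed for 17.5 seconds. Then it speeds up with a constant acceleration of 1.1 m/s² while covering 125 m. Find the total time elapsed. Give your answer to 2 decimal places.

27.53 s

Phase 1 (decelerating): v₀ = 25.0 m/s, a = -4.6 m/s².
v² = v₀² + 2aΔx = 25.0² + 2·-4.6·50 = 165 → v = 12.8 m/s
t = (v − v₀)/a = (12.8 − 25.0)/-4.6 = 2.64 s

Phase 2 (constant speed): v₀ = 12.8 m/s, a = 0 m/s².
v = v₀ + at = 12.8 + (0)(17.5) = 12.8 m/s
Δx = v₀t + ½at² = 12.8·17.5 + 0.5·0·17.5² = 225 m

Phase 3 (accelerating): v₀ = 12.8 m/s, a = 1.1 m/s².
v² = v₀² + 2aΔx = 12.8² + 2·1.1·125 = 440 → v = 21.0 m/s
t = (v − v₀)/a = (21.0 − 12.8)/1.1 = 7.39 s
Total time = 2.64 + 17.5 + 7.39 = 27.5 s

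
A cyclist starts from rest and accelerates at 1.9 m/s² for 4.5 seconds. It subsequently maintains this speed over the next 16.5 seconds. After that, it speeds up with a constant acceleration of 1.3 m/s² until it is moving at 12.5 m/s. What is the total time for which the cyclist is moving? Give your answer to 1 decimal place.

24.0 s

Phase 1 (accelerating): v₀ = 0 m/s, a = 1.9 m/s².
v = v₀ + at = 0 + (1.9)(4.5) = 8.55 m/s
Δx = v₀t + ½at² = 0·4.5 + 0.5·1.9·4.5² = 19.2 m

Phase 2 (constant speed): v₀ = 8.55 m/s, a = 0 m/s².
v = v₀ + at = 8.55 + (0)(16.5) = 8.55 m/s
Δx = v₀t + ½at² = 8.55·16.5 + 0.5·0·16.5² = 141 m

Phase 3 (accelerating): v₀ = 8.55 m/s, a = 1.3 m/s².
v = v₀ + at → t = (12.5 − 8.55) / 1.3 = 3.04 s
v² = v₀² + 2aΔx → Δx = (12.5² − 8.55²)/(2·1.3) = 32.0 m
Total time = 4.50 + 16.5 + 3.04 = 24.0 s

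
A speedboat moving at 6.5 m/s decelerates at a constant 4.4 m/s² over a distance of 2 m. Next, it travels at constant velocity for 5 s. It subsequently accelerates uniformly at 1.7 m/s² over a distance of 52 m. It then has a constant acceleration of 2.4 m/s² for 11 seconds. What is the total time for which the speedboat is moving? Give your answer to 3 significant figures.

Phase 1 (decelerating): v₀ = 6.50 m/s, a = -4.4 m/s².
v² = v₀² + 2aΔx = 6.50² + 2·-4.4·2 = 24.6 → v = 4.96 m/s
t = (v − v₀)/a = (4.96 − 6.50)/-4.4 = 0.349 s

Phase 2 (constant speed): v₀ = 4.96 m/s, a = 0 m/s².
v = v₀ + at = 4.96 + (0)(5) = 4.96 m/s
Δx = v₀t + ½at² = 4.96·5 + 0.5·0·5² = 24.8 m

Phase 3 (accelerating): v₀ = 4.96 m/s, a = 1.7 m/s².
v² = v₀² + 2aΔx = 4.96² + 2·1.7·52 = 201 → v = 14.2 m/s
t = (v − v₀)/a = (14.2 − 4.96)/1.7 = 5.43 s

Phase 4 (accelerating): v₀ = 14.2 m/s, a = 2.4 m/s².
v = v₀ + at = 14.2 + (2.4)(11) = 40.6 m/s
Δx = v₀t + ½at² = 14.2·11 + 0.5·2.4·11² = 301 m
Total time = 0.349 + 5.00 + 5.43 + 11.0 = 21.8 s

21.8 s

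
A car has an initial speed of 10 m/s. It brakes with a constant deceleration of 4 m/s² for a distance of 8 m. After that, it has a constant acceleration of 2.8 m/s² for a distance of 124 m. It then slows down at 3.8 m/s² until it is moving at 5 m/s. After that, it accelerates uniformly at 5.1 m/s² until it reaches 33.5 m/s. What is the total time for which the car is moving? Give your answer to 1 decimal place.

19.9 s

Phase 1 (decelerating): v₀ = 10.0 m/s, a = -4 m/s².
v² = v₀² + 2aΔx = 10.0² + 2·-4·8 = 36.0 → v = 6.00 m/s
t = (v − v₀)/a = (6.00 − 10.0)/-4 = 1.00 s

Phase 2 (accelerating): v₀ = 6.00 m/s, a = 2.8 m/s².
v² = v₀² + 2aΔx = 6.00² + 2·2.8·124 = 730 → v = 27.0 m/s
t = (v − v₀)/a = (27.0 − 6.00)/2.8 = 7.51 s

Phase 3 (decelerating): v₀ = 27.0 m/s, a = -3.8 m/s².
v = v₀ + at → t = (5 − 27.0) / -3.8 = 5.80 s
v² = v₀² + 2aΔx → Δx = (5² − 27.0²)/(2·-3.8) = 92.8 m

Phase 4 (accelerating): v₀ = 5.00 m/s, a = 5.1 m/s².
v = v₀ + at → t = (33.5 − 5.00) / 5.1 = 5.59 s
v² = v₀² + 2aΔx → Δx = (33.5² − 5.00²)/(2·5.1) = 108 m
Total time = 1.00 + 7.51 + 5.80 + 5.59 = 19.9 s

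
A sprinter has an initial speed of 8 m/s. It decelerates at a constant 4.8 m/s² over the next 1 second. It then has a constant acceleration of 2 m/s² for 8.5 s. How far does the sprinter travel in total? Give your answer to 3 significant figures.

Phase 1 (decelerating): v₀ = 8.00 m/s, a = -4.8 m/s².
v = v₀ + at = 8.00 + (-4.8)(1) = 3.20 m/s
Δx = v₀t + ½at² = 8.00·1 + 0.5·-4.8·1² = 5.60 m

Phase 2 (accelerating): v₀ = 3.20 m/s, a = 2 m/s².
v = v₀ + at = 3.20 + (2)(8.5) = 20.2 m/s
Δx = v₀t + ½at² = 3.20·8.5 + 0.5·2·8.5² = 99.5 m
Total distance = 5.60 + 99.5 = 105 m

105 m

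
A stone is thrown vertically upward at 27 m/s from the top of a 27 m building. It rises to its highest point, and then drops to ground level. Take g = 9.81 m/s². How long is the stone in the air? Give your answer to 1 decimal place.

Phase 1 (rising): v₀ = 27.0 m/s, a = -9.81 m/s².
v = v₀ + at → t = (0 − 27.0) / -9.81 = 2.75 s
v² = v₀² + 2aΔx → Δx = (0² − 27.0²)/(2·-9.81) = 37.2 m

Phase 2 (falling): v₀ = 0 m/s, a = -9.81 m/s².
Falls 64.2 m from rest: t = √(2·64.2/9.81) = 3.62 s; v = g·t = 35.5 m/s.
Total time = 2.75 + 3.62 = 6.37 s

6.4 s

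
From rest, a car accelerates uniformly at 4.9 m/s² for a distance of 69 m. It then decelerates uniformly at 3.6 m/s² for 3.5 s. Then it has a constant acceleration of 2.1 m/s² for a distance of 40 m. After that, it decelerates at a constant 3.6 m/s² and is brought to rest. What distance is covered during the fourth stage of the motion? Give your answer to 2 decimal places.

48.29 m

Phase 1 (accelerating): v₀ = 0 m/s, a = 4.9 m/s².
v² = v₀² + 2aΔx = 0² + 2·4.9·69 = 676 → v = 26.0 m/s
t = (v − v₀)/a = (26.0 − 0)/4.9 = 5.31 s

Phase 2 (decelerating): v₀ = 26.0 m/s, a = -3.6 m/s².
v = v₀ + at = 26.0 + (-3.6)(3.5) = 13.4 m/s
Δx = v₀t + ½at² = 26.0·3.5 + 0.5·-3.6·3.5² = 69.0 m

Phase 3 (accelerating): v₀ = 13.4 m/s, a = 2.1 m/s².
v² = v₀² + 2aΔx = 13.4² + 2·2.1·40 = 348 → v = 18.6 m/s
t = (v − v₀)/a = (18.6 − 13.4)/2.1 = 2.50 s

Phase 4 (decelerating): v₀ = 18.6 m/s, a = -3.6 m/s².
v = v₀ + at → t = (0 − 18.6) / -3.6 = 5.18 s
v² = v₀² + 2aΔx → Δx = (0² − 18.6²)/(2·-3.6) = 48.3 m
Distance in phase 4 = 48.3 m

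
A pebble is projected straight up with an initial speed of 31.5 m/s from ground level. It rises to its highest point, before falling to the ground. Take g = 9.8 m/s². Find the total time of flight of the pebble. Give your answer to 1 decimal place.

6.4 s

Phase 1 (rising): v₀ = 31.5 m/s, a = -9.8 m/s².
v = v₀ + at → t = (0 − 31.5) / -9.8 = 3.21 s
v² = v₀² + 2aΔx → Δx = (0² − 31.5²)/(2·-9.8) = 50.6 m

Phase 2 (falling): v₀ = 0 m/s, a = -9.8 m/s².
Falls 50.6 m from rest: t = √(2·50.6/9.8) = 3.21 s; v = g·t = 31.5 m/s.
Total time = 3.21 + 3.21 = 6.43 s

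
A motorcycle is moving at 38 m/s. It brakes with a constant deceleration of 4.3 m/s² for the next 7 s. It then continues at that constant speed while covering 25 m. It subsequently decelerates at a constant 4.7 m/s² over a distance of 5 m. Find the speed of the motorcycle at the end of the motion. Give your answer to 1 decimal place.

3.9 m/s

Phase 1 (decelerating): v₀ = 38.0 m/s, a = -4.3 m/s².
v = v₀ + at = 38.0 + (-4.3)(7) = 7.90 m/s
Δx = v₀t + ½at² = 38.0·7 + 0.5·-4.3·7² = 161 m

Phase 2 (constant speed): v₀ = 7.90 m/s, a = 0 m/s².
Constant speed: t = d/v = 25/7.90 = 3.16 s

Phase 3 (decelerating): v₀ = 7.90 m/s, a = -4.7 m/s².
v² = v₀² + 2aΔx = 7.90² + 2·-4.7·5 = 15.4 → v = 3.93 m/s
t = (v − v₀)/a = (3.93 − 7.90)/-4.7 = 0.846 s
Final speed = 3.93 m/s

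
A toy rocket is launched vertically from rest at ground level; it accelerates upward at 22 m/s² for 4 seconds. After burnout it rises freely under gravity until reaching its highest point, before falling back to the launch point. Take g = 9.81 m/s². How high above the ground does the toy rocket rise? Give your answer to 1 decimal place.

570.7 m

Phase 1 (powered ascent): v₀ = 0 m/s, a = 22 m/s².
v = v₀ + at = 0 + (22)(4) = 88.0 m/s
Δx = v₀t + ½at² = 0·4 + 0.5·22·4² = 176 m

Phase 2 (coasting upward): v₀ = 88.0 m/s, a = -9.81 m/s².
v = v₀ + at → t = (0 − 88.0) / -9.81 = 8.97 s
v² = v₀² + 2aΔx → Δx = (0² − 88.0²)/(2·-9.81) = 395 m
Maximum height = 176 + 395 = 571 m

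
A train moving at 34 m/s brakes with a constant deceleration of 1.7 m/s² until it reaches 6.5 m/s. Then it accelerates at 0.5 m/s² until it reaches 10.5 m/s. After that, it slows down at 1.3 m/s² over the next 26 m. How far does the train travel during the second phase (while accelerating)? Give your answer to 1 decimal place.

68.0 m

Phase 1 (decelerating): v₀ = 34.0 m/s, a = -1.7 m/s².
v = v₀ + at → t = (6.5 − 34.0) / -1.7 = 16.2 s
v² = v₀² + 2aΔx → Δx = (6.5² − 34.0²)/(2·-1.7) = 328 m

Phase 2 (accelerating): v₀ = 6.50 m/s, a = 0.5 m/s².
v = v₀ + at → t = (10.5 − 6.50) / 0.5 = 8.00 s
v² = v₀² + 2aΔx → Δx = (10.5² − 6.50²)/(2·0.5) = 68.0 m
Distance in phase 2 = 68.0 m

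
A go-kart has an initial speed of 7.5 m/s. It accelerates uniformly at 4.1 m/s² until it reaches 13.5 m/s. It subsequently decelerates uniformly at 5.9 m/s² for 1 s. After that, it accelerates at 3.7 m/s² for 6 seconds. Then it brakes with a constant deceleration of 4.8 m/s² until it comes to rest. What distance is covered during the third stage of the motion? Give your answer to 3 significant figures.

Phase 1 (accelerating): v₀ = 7.50 m/s, a = 4.1 m/s².
v = v₀ + at → t = (13.5 − 7.50) / 4.1 = 1.46 s
v² = v₀² + 2aΔx → Δx = (13.5² − 7.50²)/(2·4.1) = 15.4 m

Phase 2 (decelerating): v₀ = 13.5 m/s, a = -5.9 m/s².
v = v₀ + at = 13.5 + (-5.9)(1) = 7.60 m/s
Δx = v₀t + ½at² = 13.5·1 + 0.5·-5.9·1² = 10.6 m

Phase 3 (accelerating): v₀ = 7.60 m/s, a = 3.7 m/s².
v = v₀ + at = 7.60 + (3.7)(6) = 29.8 m/s
Δx = v₀t + ½at² = 7.60·6 + 0.5·3.7·6² = 112 m
Distance in phase 3 = 112 m

112 m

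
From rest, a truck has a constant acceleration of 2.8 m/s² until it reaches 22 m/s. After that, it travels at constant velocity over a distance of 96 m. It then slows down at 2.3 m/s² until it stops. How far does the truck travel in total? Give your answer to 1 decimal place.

287.6 m

Phase 1 (accelerating): v₀ = 0 m/s, a = 2.8 m/s².
v = v₀ + at → t = (22 − 0) / 2.8 = 7.86 s
v² = v₀² + 2aΔx → Δx = (22² − 0²)/(2·2.8) = 86.4 m

Phase 2 (constant speed): v₀ = 22.0 m/s, a = 0 m/s².
Constant speed: t = d/v = 96/22.0 = 4.36 s

Phase 3 (decelerating): v₀ = 22.0 m/s, a = -2.3 m/s².
v = v₀ + at → t = (0 − 22.0) / -2.3 = 9.57 s
v² = v₀² + 2aΔx → Δx = (0² − 22.0²)/(2·-2.3) = 105 m
Total distance = 86.4 + 96.0 + 105 = 288 m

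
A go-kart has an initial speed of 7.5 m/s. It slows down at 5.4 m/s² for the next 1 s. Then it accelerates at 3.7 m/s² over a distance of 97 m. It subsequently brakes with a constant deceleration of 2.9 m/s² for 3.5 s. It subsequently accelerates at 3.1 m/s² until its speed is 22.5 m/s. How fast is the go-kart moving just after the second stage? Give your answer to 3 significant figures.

Phase 1 (decelerating): v₀ = 7.50 m/s, a = -5.4 m/s².
v = v₀ + at = 7.50 + (-5.4)(1) = 2.10 m/s
Δx = v₀t + ½at² = 7.50·1 + 0.5·-5.4·1² = 4.80 m

Phase 2 (accelerating): v₀ = 2.10 m/s, a = 3.7 m/s².
v² = v₀² + 2aΔx = 2.10² + 2·3.7·97 = 722 → v = 26.9 m/s
t = (v − v₀)/a = (26.9 − 2.10)/3.7 = 6.70 s
Speed at end of phase 2 = 26.9 m/s

26.9 m/s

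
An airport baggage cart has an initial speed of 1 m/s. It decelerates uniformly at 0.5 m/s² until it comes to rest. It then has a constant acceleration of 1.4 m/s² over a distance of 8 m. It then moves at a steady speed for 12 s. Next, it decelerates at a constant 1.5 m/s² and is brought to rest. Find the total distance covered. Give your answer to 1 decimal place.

73.3 m

Phase 1 (decelerating): v₀ = 1.00 m/s, a = -0.5 m/s².
v = v₀ + at → t = (0 − 1.00) / -0.5 = 2.00 s
v² = v₀² + 2aΔx → Δx = (0² − 1.00²)/(2·-0.5) = 1.00 m

Phase 2 (accelerating): v₀ = 0 m/s, a = 1.4 m/s².
v² = v₀² + 2aΔx = 0² + 2·1.4·8 = 22.4 → v = 4.73 m/s
t = (v − v₀)/a = (4.73 − 0)/1.4 = 3.38 s

Phase 3 (constant speed): v₀ = 4.73 m/s, a = 0 m/s².
v = v₀ + at = 4.73 + (0)(12) = 4.73 m/s
Δx = v₀t + ½at² = 4.73·12 + 0.5·0·12² = 56.8 m

Phase 4 (decelerating): v₀ = 4.73 m/s, a = -1.5 m/s².
v = v₀ + at → t = (0 − 4.73) / -1.5 = 3.16 s
v² = v₀² + 2aΔx → Δx = (0² − 4.73²)/(2·-1.5) = 7.47 m
Total distance = 1.00 + 8.00 + 56.8 + 7.47 = 73.3 m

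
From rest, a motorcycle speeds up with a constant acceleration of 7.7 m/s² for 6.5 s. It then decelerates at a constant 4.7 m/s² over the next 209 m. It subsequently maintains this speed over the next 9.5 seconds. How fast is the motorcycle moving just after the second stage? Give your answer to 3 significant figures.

23.2 m/s

Phase 1 (accelerating): v₀ = 0 m/s, a = 7.7 m/s².
v = v₀ + at = 0 + (7.7)(6.5) = 50.1 m/s
Δx = v₀t + ½at² = 0·6.5 + 0.5·7.7·6.5² = 163 m

Phase 2 (decelerating): v₀ = 50.1 m/s, a = -4.7 m/s².
v² = v₀² + 2aΔx = 50.1² + 2·-4.7·209 = 540 → v = 23.2 m/s
t = (v − v₀)/a = (23.2 − 50.1)/-4.7 = 5.70 s
Speed at end of phase 2 = 23.2 m/s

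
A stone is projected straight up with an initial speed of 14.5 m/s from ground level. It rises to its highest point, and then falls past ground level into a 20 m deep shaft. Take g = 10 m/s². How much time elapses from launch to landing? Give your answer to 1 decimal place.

3.9 s

Phase 1 (rising): v₀ = 14.5 m/s, a = -10 m/s².
v = v₀ + at → t = (0 − 14.5) / -10 = 1.45 s
v² = v₀² + 2aΔx → Δx = (0² − 14.5²)/(2·-10) = 10.5 m

Phase 2 (falling): v₀ = 0 m/s, a = -10 m/s².
Falls 30.5 m from rest: t = √(2·30.5/10) = 2.47 s; v = g·t = 24.7 m/s.
Total time = 1.45 + 2.47 = 3.92 s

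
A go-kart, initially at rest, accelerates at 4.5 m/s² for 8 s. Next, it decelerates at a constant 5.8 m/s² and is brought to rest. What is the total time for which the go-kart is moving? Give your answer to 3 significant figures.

14.2 s

Phase 1 (accelerating): v₀ = 0 m/s, a = 4.5 m/s².
v = v₀ + at = 0 + (4.5)(8) = 36.0 m/s
Δx = v₀t + ½at² = 0·8 + 0.5·4.5·8² = 144 m

Phase 2 (decelerating): v₀ = 36.0 m/s, a = -5.8 m/s².
v = v₀ + at → t = (0 − 36.0) / -5.8 = 6.21 s
v² = v₀² + 2aΔx → Δx = (0² − 36.0²)/(2·-5.8) = 112 m
Total time = 8.00 + 6.21 = 14.2 s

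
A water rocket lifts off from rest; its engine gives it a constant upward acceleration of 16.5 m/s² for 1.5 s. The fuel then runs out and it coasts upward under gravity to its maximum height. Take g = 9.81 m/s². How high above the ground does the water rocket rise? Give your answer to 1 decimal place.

Phase 1 (powered ascent): v₀ = 0 m/s, a = 16.5 m/s².
v = v₀ + at = 0 + (16.5)(1.5) = 24.8 m/s
Δx = v₀t + ½at² = 0·1.5 + 0.5·16.5·1.5² = 18.6 m

Phase 2 (coasting upward): v₀ = 24.8 m/s, a = -9.81 m/s².
v = v₀ + at → t = (0 − 24.8) / -9.81 = 2.52 s
v² = v₀² + 2aΔx → Δx = (0² − 24.8²)/(2·-9.81) = 31.2 m
Maximum height = 18.6 + 31.2 = 49.8 m

49.8 m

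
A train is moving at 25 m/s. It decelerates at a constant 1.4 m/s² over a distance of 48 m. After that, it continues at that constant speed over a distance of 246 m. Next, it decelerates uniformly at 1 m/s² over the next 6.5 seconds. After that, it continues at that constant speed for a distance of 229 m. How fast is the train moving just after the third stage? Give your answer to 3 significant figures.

15.6 m/s

Phase 1 (decelerating): v₀ = 25.0 m/s, a = -1.4 m/s².
v² = v₀² + 2aΔx = 25.0² + 2·-1.4·48 = 491 → v = 22.1 m/s
t = (v − v₀)/a = (22.1 − 25.0)/-1.4 = 2.04 s

Phase 2 (constant speed): v₀ = 22.1 m/s, a = 0 m/s².
Constant speed: t = d/v = 246/22.1 = 11.1 s

Phase 3 (decelerating): v₀ = 22.1 m/s, a = -1 m/s².
v = v₀ + at = 22.1 + (-1)(6.5) = 15.6 m/s
Δx = v₀t + ½at² = 22.1·6.5 + 0.5·-1·6.5² = 123 m
Speed at end of phase 3 = 15.6 m/s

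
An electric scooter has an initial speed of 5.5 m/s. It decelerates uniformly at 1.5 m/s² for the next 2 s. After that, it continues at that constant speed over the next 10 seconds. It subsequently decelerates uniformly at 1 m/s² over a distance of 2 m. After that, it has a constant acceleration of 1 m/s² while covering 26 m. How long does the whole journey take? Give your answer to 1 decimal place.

18.9 s

Phase 1 (decelerating): v₀ = 5.50 m/s, a = -1.5 m/s².
v = v₀ + at = 5.50 + (-1.5)(2) = 2.50 m/s
Δx = v₀t + ½at² = 5.50·2 + 0.5·-1.5·2² = 8.00 m

Phase 2 (constant speed): v₀ = 2.50 m/s, a = 0 m/s².
v = v₀ + at = 2.50 + (0)(10) = 2.50 m/s
Δx = v₀t + ½at² = 2.50·10 + 0.5·0·10² = 25.0 m

Phase 3 (decelerating): v₀ = 2.50 m/s, a = -1 m/s².
v² = v₀² + 2aΔx = 2.50² + 2·-1·2 = 2.25 → v = 1.50 m/s
t = (v − v₀)/a = (1.50 − 2.50)/-1 = 1.00 s

Phase 4 (accelerating): v₀ = 1.50 m/s, a = 1 m/s².
v² = v₀² + 2aΔx = 1.50² + 2·1·26 = 54.2 → v = 7.37 m/s
t = (v − v₀)/a = (7.37 − 1.50)/1 = 5.87 s
Total time = 2.00 + 10.0 + 1.00 + 5.87 = 18.9 s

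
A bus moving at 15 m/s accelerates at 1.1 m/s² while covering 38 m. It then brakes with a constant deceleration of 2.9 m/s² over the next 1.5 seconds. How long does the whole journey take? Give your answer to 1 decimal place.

3.8 s

Phase 1 (accelerating): v₀ = 15.0 m/s, a = 1.1 m/s².
v² = v₀² + 2aΔx = 15.0² + 2·1.1·38 = 309 → v = 17.6 m/s
t = (v − v₀)/a = (17.6 − 15.0)/1.1 = 2.33 s

Phase 2 (decelerating): v₀ = 17.6 m/s, a = -2.9 m/s².
v = v₀ + at = 17.6 + (-2.9)(1.5) = 13.2 m/s
Δx = v₀t + ½at² = 17.6·1.5 + 0.5·-2.9·1.5² = 23.1 m
Total time = 2.33 + 1.50 = 3.83 s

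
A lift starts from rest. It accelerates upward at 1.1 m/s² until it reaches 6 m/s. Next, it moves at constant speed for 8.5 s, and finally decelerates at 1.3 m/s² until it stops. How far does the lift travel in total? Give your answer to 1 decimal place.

Phase 1 (accelerating): v₀ = 0 m/s, a = 1.1 m/s².
v = v₀ + at → t = (6 − 0) / 1.1 = 5.45 s
v² = v₀² + 2aΔx → Δx = (6² − 0²)/(2·1.1) = 16.4 m

Phase 2 (constant speed): v₀ = 6.00 m/s, a = 0 m/s².
v = v₀ + at = 6.00 + (0)(8.5) = 6.00 m/s
Δx = v₀t + ½at² = 6.00·8.5 + 0.5·0·8.5² = 51.0 m

Phase 3 (decelerating): v₀ = 6.00 m/s, a = -1.3 m/s².
v = v₀ + at → t = (0 − 6.00) / -1.3 = 4.62 s
v² = v₀² + 2aΔx → Δx = (0² − 6.00²)/(2·-1.3) = 13.8 m
Total distance = 16.4 + 51.0 + 13.8 = 81.2 m

81.2 m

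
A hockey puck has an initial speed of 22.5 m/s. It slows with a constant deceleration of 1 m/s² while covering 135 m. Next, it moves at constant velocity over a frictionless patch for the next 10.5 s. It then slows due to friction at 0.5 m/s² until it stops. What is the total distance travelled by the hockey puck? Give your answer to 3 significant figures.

Phase 1 (decelerating): v₀ = 22.5 m/s, a = -1 m/s².
v² = v₀² + 2aΔx = 22.5² + 2·-1·135 = 236 → v = 15.4 m/s
t = (v − v₀)/a = (15.4 − 22.5)/-1 = 7.13 s

Phase 2 (constant speed): v₀ = 15.4 m/s, a = 0 m/s².
v = v₀ + at = 15.4 + (0)(10.5) = 15.4 m/s
Δx = v₀t + ½at² = 15.4·10.5 + 0.5·0·10.5² = 161 m

Phase 3 (decelerating): v₀ = 15.4 m/s, a = -0.5 m/s².
v = v₀ + at → t = (0 − 15.4) / -0.5 = 30.7 s
v² = v₀² + 2aΔx → Δx = (0² − 15.4²)/(2·-0.5) = 236 m
Total distance = 135 + 161 + 236 = 533 m

533 m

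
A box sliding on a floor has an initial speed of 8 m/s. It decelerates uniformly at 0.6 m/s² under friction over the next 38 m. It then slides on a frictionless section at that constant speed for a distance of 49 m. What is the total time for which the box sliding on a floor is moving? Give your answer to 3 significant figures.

17.6 s

Phase 1 (decelerating): v₀ = 8.00 m/s, a = -0.6 m/s².
v² = v₀² + 2aΔx = 8.00² + 2·-0.6·38 = 18.4 → v = 4.29 m/s
t = (v − v₀)/a = (4.29 − 8.00)/-0.6 = 6.18 s

Phase 2 (constant speed): v₀ = 4.29 m/s, a = 0 m/s².
Constant speed: t = d/v = 49/4.29 = 11.4 s
Total time = 6.18 + 11.4 = 17.6 s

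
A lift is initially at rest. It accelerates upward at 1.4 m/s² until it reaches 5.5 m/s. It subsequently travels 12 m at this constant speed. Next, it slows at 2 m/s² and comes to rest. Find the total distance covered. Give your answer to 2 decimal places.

Phase 1 (accelerating): v₀ = 0 m/s, a = 1.4 m/s².
v = v₀ + at → t = (5.5 − 0) / 1.4 = 3.93 s
v² = v₀² + 2aΔx → Δx = (5.5² − 0²)/(2·1.4) = 10.8 m

Phase 2 (constant speed): v₀ = 5.50 m/s, a = 0 m/s².
Constant speed: t = d/v = 12/5.50 = 2.18 s

Phase 3 (decelerating): v₀ = 5.50 m/s, a = -2 m/s².
v = v₀ + at → t = (0 − 5.50) / -2 = 2.75 s
v² = v₀² + 2aΔx → Δx = (0² − 5.50²)/(2·-2) = 7.56 m
Total distance = 10.8 + 12.0 + 7.56 = 30.4 m

30.37 m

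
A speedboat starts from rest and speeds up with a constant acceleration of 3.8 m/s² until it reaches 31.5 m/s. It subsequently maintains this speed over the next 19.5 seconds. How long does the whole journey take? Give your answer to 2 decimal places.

27.79 s

Phase 1 (accelerating): v₀ = 0 m/s, a = 3.8 m/s².
v = v₀ + at → t = (31.5 − 0) / 3.8 = 8.29 s
v² = v₀² + 2aΔx → Δx = (31.5² − 0²)/(2·3.8) = 131 m

Phase 2 (constant speed): v₀ = 31.5 m/s, a = 0 m/s².
v = v₀ + at = 31.5 + (0)(19.5) = 31.5 m/s
Δx = v₀t + ½at² = 31.5·19.5 + 0.5·0·19.5² = 614 m
Total time = 8.29 + 19.5 = 27.8 s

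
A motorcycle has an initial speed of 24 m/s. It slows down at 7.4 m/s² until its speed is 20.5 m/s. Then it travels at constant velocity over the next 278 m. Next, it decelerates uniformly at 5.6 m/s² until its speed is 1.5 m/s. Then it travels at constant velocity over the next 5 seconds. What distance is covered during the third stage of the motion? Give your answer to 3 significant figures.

37.3 m

Phase 1 (decelerating): v₀ = 24.0 m/s, a = -7.4 m/s².
v = v₀ + at → t = (20.5 − 24.0) / -7.4 = 0.473 s
v² = v₀² + 2aΔx → Δx = (20.5² − 24.0²)/(2·-7.4) = 10.5 m

Phase 2 (constant speed): v₀ = 20.5 m/s, a = 0 m/s².
Constant speed: t = d/v = 278/20.5 = 13.6 s

Phase 3 (decelerating): v₀ = 20.5 m/s, a = -5.6 m/s².
v = v₀ + at → t = (1.5 − 20.5) / -5.6 = 3.39 s
v² = v₀² + 2aΔx → Δx = (1.5² − 20.5²)/(2·-5.6) = 37.3 m
Distance in phase 3 = 37.3 m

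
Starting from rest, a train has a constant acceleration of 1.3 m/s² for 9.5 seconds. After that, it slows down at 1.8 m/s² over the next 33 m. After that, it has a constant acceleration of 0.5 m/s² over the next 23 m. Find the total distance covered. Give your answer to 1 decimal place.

114.7 m

Phase 1 (accelerating): v₀ = 0 m/s, a = 1.3 m/s².
v = v₀ + at = 0 + (1.3)(9.5) = 12.3 m/s
Δx = v₀t + ½at² = 0·9.5 + 0.5·1.3·9.5² = 58.7 m

Phase 2 (decelerating): v₀ = 12.3 m/s, a = -1.8 m/s².
v² = v₀² + 2aΔx = 12.3² + 2·-1.8·33 = 33.7 → v = 5.81 m/s
t = (v − v₀)/a = (5.81 − 12.3)/-1.8 = 3.63 s

Phase 3 (accelerating): v₀ = 5.81 m/s, a = 0.5 m/s².
v² = v₀² + 2aΔx = 5.81² + 2·0.5·23 = 56.7 → v = 7.53 m/s
t = (v − v₀)/a = (7.53 − 5.81)/0.5 = 3.45 s
Total distance = 58.7 + 33.0 + 23.0 = 115 m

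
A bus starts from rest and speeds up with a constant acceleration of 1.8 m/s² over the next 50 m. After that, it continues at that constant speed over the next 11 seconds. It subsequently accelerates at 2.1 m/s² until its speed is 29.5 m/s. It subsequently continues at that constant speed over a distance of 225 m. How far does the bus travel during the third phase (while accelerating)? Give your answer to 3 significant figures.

164 m

Phase 1 (accelerating): v₀ = 0 m/s, a = 1.8 m/s².
v² = v₀² + 2aΔx = 0² + 2·1.8·50 = 180 → v = 13.4 m/s
t = (v − v₀)/a = (13.4 − 0)/1.8 = 7.45 s

Phase 2 (constant speed): v₀ = 13.4 m/s, a = 0 m/s².
v = v₀ + at = 13.4 + (0)(11) = 13.4 m/s
Δx = v₀t + ½at² = 13.4·11 + 0.5·0·11² = 148 m

Phase 3 (accelerating): v₀ = 13.4 m/s, a = 2.1 m/s².
v = v₀ + at → t = (29.5 − 13.4) / 2.1 = 7.66 s
v² = v₀² + 2aΔx → Δx = (29.5² − 13.4²)/(2·2.1) = 164 m
Distance in phase 3 = 164 m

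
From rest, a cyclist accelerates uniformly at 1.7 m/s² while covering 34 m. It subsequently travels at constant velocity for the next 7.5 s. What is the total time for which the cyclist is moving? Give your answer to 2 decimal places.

13.82 s

Phase 1 (accelerating): v₀ = 0 m/s, a = 1.7 m/s².
v² = v₀² + 2aΔx = 0² + 2·1.7·34 = 116 → v = 10.8 m/s
t = (v − v₀)/a = (10.8 − 0)/1.7 = 6.32 s

Phase 2 (constant speed): v₀ = 10.8 m/s, a = 0 m/s².
v = v₀ + at = 10.8 + (0)(7.5) = 10.8 m/s
Δx = v₀t + ½at² = 10.8·7.5 + 0.5·0·7.5² = 80.6 m
Total time = 6.32 + 7.50 = 13.8 s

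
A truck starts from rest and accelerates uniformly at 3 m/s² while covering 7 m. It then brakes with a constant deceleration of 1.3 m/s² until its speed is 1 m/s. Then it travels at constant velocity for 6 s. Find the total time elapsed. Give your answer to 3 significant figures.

Phase 1 (accelerating): v₀ = 0 m/s, a = 3 m/s².
v² = v₀² + 2aΔx = 0² + 2·3·7 = 42.0 → v = 6.48 m/s
t = (v − v₀)/a = (6.48 − 0)/3 = 2.16 s

Phase 2 (decelerating): v₀ = 6.48 m/s, a = -1.3 m/s².
v = v₀ + at → t = (1 − 6.48) / -1.3 = 4.22 s
v² = v₀² + 2aΔx → Δx = (1² − 6.48²)/(2·-1.3) = 15.8 m

Phase 3 (constant speed): v₀ = 1.00 m/s, a = 0 m/s².
v = v₀ + at = 1.00 + (0)(6) = 1.00 m/s
Δx = v₀t + ½at² = 1.00·6 + 0.5·0·6² = 6.00 m
Total time = 2.16 + 4.22 + 6.00 = 12.4 s

12.4 s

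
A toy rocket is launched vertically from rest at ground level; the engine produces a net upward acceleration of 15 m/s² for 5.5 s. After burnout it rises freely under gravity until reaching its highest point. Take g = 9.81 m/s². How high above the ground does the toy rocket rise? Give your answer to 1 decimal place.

Phase 1 (powered ascent): v₀ = 0 m/s, a = 15 m/s².
v = v₀ + at = 0 + (15)(5.5) = 82.5 m/s
Δx = v₀t + ½at² = 0·5.5 + 0.5·15·5.5² = 227 m

Phase 2 (coasting upward): v₀ = 82.5 m/s, a = -9.81 m/s².
v = v₀ + at → t = (0 − 82.5) / -9.81 = 8.41 s
v² = v₀² + 2aΔx → Δx = (0² − 82.5²)/(2·-9.81) = 347 m
Maximum height = 227 + 347 = 574 m

573.8 m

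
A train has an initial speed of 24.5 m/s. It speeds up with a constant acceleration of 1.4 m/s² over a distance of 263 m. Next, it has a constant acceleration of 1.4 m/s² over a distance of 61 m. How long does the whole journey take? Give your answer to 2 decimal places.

Phase 1 (accelerating): v₀ = 24.5 m/s, a = 1.4 m/s².
v² = v₀² + 2aΔx = 24.5² + 2·1.4·263 = 1340 → v = 36.6 m/s
t = (v − v₀)/a = (36.6 − 24.5)/1.4 = 8.61 s

Phase 2 (accelerating): v₀ = 36.6 m/s, a = 1.4 m/s².
v² = v₀² + 2aΔx = 36.6² + 2·1.4·61 = 1510 → v = 38.8 m/s
t = (v − v₀)/a = (38.8 − 36.6)/1.4 = 1.62 s
Total time = 8.61 + 1.62 = 10.2 s

10.23 s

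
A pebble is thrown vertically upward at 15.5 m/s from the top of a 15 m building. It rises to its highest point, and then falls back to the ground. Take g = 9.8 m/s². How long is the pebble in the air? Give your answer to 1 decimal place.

Phase 1 (rising): v₀ = 15.5 m/s, a = -9.8 m/s².
v = v₀ + at → t = (0 − 15.5) / -9.8 = 1.58 s
v² = v₀² + 2aΔx → Δx = (0² − 15.5²)/(2·-9.8) = 12.3 m

Phase 2 (falling): v₀ = 0 m/s, a = -9.8 m/s².
Falls 27.3 m from rest: t = √(2·27.3/9.8) = 2.36 s; v = g·t = 23.1 m/s.
Total time = 1.58 + 2.36 = 3.94 s

3.9 s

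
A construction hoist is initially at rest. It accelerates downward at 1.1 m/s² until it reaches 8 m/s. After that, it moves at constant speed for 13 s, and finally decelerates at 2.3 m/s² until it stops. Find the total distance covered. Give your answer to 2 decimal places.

147.00 m

Phase 1 (accelerating): v₀ = 0 m/s, a = 1.1 m/s².
v = v₀ + at → t = (8 − 0) / 1.1 = 7.27 s
v² = v₀² + 2aΔx → Δx = (8² − 0²)/(2·1.1) = 29.1 m

Phase 2 (constant speed): v₀ = 8.00 m/s, a = 0 m/s².
v = v₀ + at = 8.00 + (0)(13) = 8.00 m/s
Δx = v₀t + ½at² = 8.00·13 + 0.5·0·13² = 104 m

Phase 3 (decelerating): v₀ = 8.00 m/s, a = -2.3 m/s².
v = v₀ + at → t = (0 − 8.00) / -2.3 = 3.48 s
v² = v₀² + 2aΔx → Δx = (0² − 8.00²)/(2·-2.3) = 13.9 m
Total distance = 29.1 + 104 + 13.9 = 147 m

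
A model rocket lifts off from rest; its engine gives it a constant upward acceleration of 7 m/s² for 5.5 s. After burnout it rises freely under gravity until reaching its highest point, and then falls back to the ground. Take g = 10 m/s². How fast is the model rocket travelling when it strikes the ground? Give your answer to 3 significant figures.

Phase 1 (powered ascent): v₀ = 0 m/s, a = 7 m/s².
v = v₀ + at = 0 + (7)(5.5) = 38.5 m/s
Δx = v₀t + ½at² = 0·5.5 + 0.5·7·5.5² = 106 m

Phase 2 (coasting upward): v₀ = 38.5 m/s, a = -10 m/s².
v = v₀ + at → t = (0 − 38.5) / -10 = 3.85 s
v² = v₀² + 2aΔx → Δx = (0² − 38.5²)/(2·-10) = 74.1 m

Phase 3 (free fall): v₀ = 0 m/s, a = -10 m/s².
Falls 180 m from rest: t = √(2·180/10) = 6.00 s; v = g·t = 60.0 m/s.
Impact speed = 60.0 m/s

60.0 m/s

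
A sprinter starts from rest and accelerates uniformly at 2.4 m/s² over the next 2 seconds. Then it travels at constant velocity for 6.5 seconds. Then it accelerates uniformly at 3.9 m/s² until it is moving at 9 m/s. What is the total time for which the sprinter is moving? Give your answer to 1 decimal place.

9.6 s

Phase 1 (accelerating): v₀ = 0 m/s, a = 2.4 m/s².
v = v₀ + at = 0 + (2.4)(2) = 4.80 m/s
Δx = v₀t + ½at² = 0·2 + 0.5·2.4·2² = 4.80 m

Phase 2 (constant speed): v₀ = 4.80 m/s, a = 0 m/s².
v = v₀ + at = 4.80 + (0)(6.5) = 4.80 m/s
Δx = v₀t + ½at² = 4.80·6.5 + 0.5·0·6.5² = 31.2 m

Phase 3 (accelerating): v₀ = 4.80 m/s, a = 3.9 m/s².
v = v₀ + at → t = (9 − 4.80) / 3.9 = 1.08 s
v² = v₀² + 2aΔx → Δx = (9² − 4.80²)/(2·3.9) = 7.43 m
Total time = 2.00 + 6.50 + 1.08 = 9.58 s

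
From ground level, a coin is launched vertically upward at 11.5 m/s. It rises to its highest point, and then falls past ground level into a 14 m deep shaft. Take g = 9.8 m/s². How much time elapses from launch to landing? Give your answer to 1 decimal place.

Phase 1 (rising): v₀ = 11.5 m/s, a = -9.8 m/s².
v = v₀ + at → t = (0 − 11.5) / -9.8 = 1.17 s
v² = v₀² + 2aΔx → Δx = (0² − 11.5²)/(2·-9.8) = 6.75 m

Phase 2 (falling): v₀ = 0 m/s, a = -9.8 m/s².
Falls 20.7 m from rest: t = √(2·20.7/9.8) = 2.06 s; v = g·t = 20.2 m/s.
Total time = 1.17 + 2.06 = 3.23 s

3.2 s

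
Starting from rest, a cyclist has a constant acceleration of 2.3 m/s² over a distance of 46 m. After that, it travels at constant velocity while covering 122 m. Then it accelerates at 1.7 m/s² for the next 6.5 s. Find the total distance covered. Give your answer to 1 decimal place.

298.5 m

Phase 1 (accelerating): v₀ = 0 m/s, a = 2.3 m/s².
v² = v₀² + 2aΔx = 0² + 2·2.3·46 = 212 → v = 14.5 m/s
t = (v − v₀)/a = (14.5 − 0)/2.3 = 6.32 s

Phase 2 (constant speed): v₀ = 14.5 m/s, a = 0 m/s².
Constant speed: t = d/v = 122/14.5 = 8.39 s

Phase 3 (accelerating): v₀ = 14.5 m/s, a = 1.7 m/s².
v = v₀ + at = 14.5 + (1.7)(6.5) = 25.6 m/s
Δx = v₀t + ½at² = 14.5·6.5 + 0.5·1.7·6.5² = 130 m
Total distance = 46.0 + 122 + 130 = 298 m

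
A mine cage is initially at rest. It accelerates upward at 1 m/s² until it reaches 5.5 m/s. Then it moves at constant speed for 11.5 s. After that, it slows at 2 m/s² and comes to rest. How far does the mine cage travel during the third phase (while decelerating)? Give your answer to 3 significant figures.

7.56 m

Phase 1 (accelerating): v₀ = 0 m/s, a = 1 m/s².
v = v₀ + at → t = (5.5 − 0) / 1 = 5.50 s
v² = v₀² + 2aΔx → Δx = (5.5² − 0²)/(2·1) = 15.1 m

Phase 2 (constant speed): v₀ = 5.50 m/s, a = 0 m/s².
v = v₀ + at = 5.50 + (0)(11.5) = 5.50 m/s
Δx = v₀t + ½at² = 5.50·11.5 + 0.5·0·11.5² = 63.2 m

Phase 3 (decelerating): v₀ = 5.50 m/s, a = -2 m/s².
v = v₀ + at → t = (0 − 5.50) / -2 = 2.75 s
v² = v₀² + 2aΔx → Δx = (0² − 5.50²)/(2·-2) = 7.56 m
Distance in phase 3 = 7.56 m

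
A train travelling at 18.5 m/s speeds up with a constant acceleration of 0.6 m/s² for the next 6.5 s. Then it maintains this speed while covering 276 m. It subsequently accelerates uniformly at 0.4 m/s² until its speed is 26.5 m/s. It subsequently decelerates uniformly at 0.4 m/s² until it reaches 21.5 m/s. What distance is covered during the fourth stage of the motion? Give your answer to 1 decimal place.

Phase 1 (accelerating): v₀ = 18.5 m/s, a = 0.6 m/s².
v = v₀ + at = 18.5 + (0.6)(6.5) = 22.4 m/s
Δx = v₀t + ½at² = 18.5·6.5 + 0.5·0.6·6.5² = 133 m

Phase 2 (constant speed): v₀ = 22.4 m/s, a = 0 m/s².
Constant speed: t = d/v = 276/22.4 = 12.3 s

Phase 3 (accelerating): v₀ = 22.4 m/s, a = 0.4 m/s².
v = v₀ + at → t = (26.5 − 22.4) / 0.4 = 10.3 s
v² = v₀² + 2aΔx → Δx = (26.5² − 22.4²)/(2·0.4) = 251 m

Phase 4 (decelerating): v₀ = 26.5 m/s, a = -0.4 m/s².
v = v₀ + at → t = (21.5 − 26.5) / -0.4 = 12.5 s
v² = v₀² + 2aΔx → Δx = (21.5² − 26.5²)/(2·-0.4) = 300 m
Distance in phase 4 = 300 m

300.0 m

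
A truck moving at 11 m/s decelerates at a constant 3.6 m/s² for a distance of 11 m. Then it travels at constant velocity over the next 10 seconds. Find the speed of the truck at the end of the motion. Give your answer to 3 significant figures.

Phase 1 (decelerating): v₀ = 11.0 m/s, a = -3.6 m/s².
v² = v₀² + 2aΔx = 11.0² + 2·-3.6·11 = 41.8 → v = 6.47 m/s
t = (v − v₀)/a = (6.47 − 11.0)/-3.6 = 1.26 s

Phase 2 (constant speed): v₀ = 6.47 m/s, a = 0 m/s².
v = v₀ + at = 6.47 + (0)(10) = 6.47 m/s
Δx = v₀t + ½at² = 6.47·10 + 0.5·0·10² = 64.7 m
Final speed = 6.47 m/s

6.47 m/s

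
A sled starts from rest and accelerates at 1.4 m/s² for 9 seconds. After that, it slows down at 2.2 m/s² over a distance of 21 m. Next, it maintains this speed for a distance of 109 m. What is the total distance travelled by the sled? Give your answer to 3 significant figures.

Phase 1 (accelerating): v₀ = 0 m/s, a = 1.4 m/s².
v = v₀ + at = 0 + (1.4)(9) = 12.6 m/s
Δx = v₀t + ½at² = 0·9 + 0.5·1.4·9² = 56.7 m

Phase 2 (decelerating): v₀ = 12.6 m/s, a = -2.2 m/s².
v² = v₀² + 2aΔx = 12.6² + 2·-2.2·21 = 66.4 → v = 8.15 m/s
t = (v − v₀)/a = (8.15 − 12.6)/-2.2 = 2.02 s

Phase 3 (constant speed): v₀ = 8.15 m/s, a = 0 m/s².
Constant speed: t = d/v = 109/8.15 = 13.4 s
Total distance = 56.7 + 21.0 + 109 = 187 m

187 m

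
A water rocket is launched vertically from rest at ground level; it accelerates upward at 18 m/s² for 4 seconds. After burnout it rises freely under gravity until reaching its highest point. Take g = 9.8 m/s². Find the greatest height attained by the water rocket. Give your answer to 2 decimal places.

Phase 1 (powered ascent): v₀ = 0 m/s, a = 18 m/s².
v = v₀ + at = 0 + (18)(4) = 72.0 m/s
Δx = v₀t + ½at² = 0·4 + 0.5·18·4² = 144 m

Phase 2 (coasting upward): v₀ = 72.0 m/s, a = -9.8 m/s².
v = v₀ + at → t = (0 − 72.0) / -9.8 = 7.35 s
v² = v₀² + 2aΔx → Δx = (0² − 72.0²)/(2·-9.8) = 264 m
Maximum height = 144 + 264 = 408 m

408.49 m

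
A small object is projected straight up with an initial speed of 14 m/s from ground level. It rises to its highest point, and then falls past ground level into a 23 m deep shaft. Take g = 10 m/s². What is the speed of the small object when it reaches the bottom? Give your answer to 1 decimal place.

25.6 m/s

Phase 1 (rising): v₀ = 14.0 m/s, a = -10 m/s².
v = v₀ + at → t = (0 − 14.0) / -10 = 1.40 s
v² = v₀² + 2aΔx → Δx = (0² − 14.0²)/(2·-10) = 9.80 m

Phase 2 (falling): v₀ = 0 m/s, a = -10 m/s².
Falls 32.8 m from rest: t = √(2·32.8/10) = 2.56 s; v = g·t = 25.6 m/s.
Final speed = 25.6 m/s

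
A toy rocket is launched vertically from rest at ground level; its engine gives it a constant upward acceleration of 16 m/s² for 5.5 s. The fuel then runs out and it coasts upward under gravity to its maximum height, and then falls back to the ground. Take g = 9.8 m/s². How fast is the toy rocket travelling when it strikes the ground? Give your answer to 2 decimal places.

111.75 m/s

Phase 1 (powered ascent): v₀ = 0 m/s, a = 16 m/s².
v = v₀ + at = 0 + (16)(5.5) = 88.0 m/s
Δx = v₀t + ½at² = 0·5.5 + 0.5·16·5.5² = 242 m

Phase 2 (coasting upward): v₀ = 88.0 m/s, a = -9.8 m/s².
v = v₀ + at → t = (0 − 88.0) / -9.8 = 8.98 s
v² = v₀² + 2aΔx → Δx = (0² − 88.0²)/(2·-9.8) = 395 m

Phase 3 (free fall): v₀ = 0 m/s, a = -9.8 m/s².
Falls 637 m from rest: t = √(2·637/9.8) = 11.4 s; v = g·t = 112 m/s.
Impact speed = 112 m/s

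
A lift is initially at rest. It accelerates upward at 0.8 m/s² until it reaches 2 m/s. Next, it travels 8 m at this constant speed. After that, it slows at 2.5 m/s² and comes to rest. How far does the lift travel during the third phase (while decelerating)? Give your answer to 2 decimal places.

Phase 1 (accelerating): v₀ = 0 m/s, a = 0.8 m/s².
v = v₀ + at → t = (2 − 0) / 0.8 = 2.50 s
v² = v₀² + 2aΔx → Δx = (2² − 0²)/(2·0.8) = 2.50 m

Phase 2 (constant speed): v₀ = 2.00 m/s, a = 0 m/s².
Constant speed: t = d/v = 8/2.00 = 4.00 s

Phase 3 (decelerating): v₀ = 2.00 m/s, a = -2.5 m/s².
v = v₀ + at → t = (0 − 2.00) / -2.5 = 0.800 s
v² = v₀² + 2aΔx → Δx = (0² − 2.00²)/(2·-2.5) = 0.800 m
Distance in phase 3 = 0.800 m

0.80 m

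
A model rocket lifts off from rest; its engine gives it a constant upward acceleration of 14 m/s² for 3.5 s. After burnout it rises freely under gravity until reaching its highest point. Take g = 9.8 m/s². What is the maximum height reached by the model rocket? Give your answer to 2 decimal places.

Phase 1 (powered ascent): v₀ = 0 m/s, a = 14 m/s².
v = v₀ + at = 0 + (14)(3.5) = 49.0 m/s
Δx = v₀t + ½at² = 0·3.5 + 0.5·14·3.5² = 85.8 m

Phase 2 (coasting upward): v₀ = 49.0 m/s, a = -9.8 m/s².
v = v₀ + at → t = (0 − 49.0) / -9.8 = 5.00 s
v² = v₀² + 2aΔx → Δx = (0² − 49.0²)/(2·-9.8) = 122 m
Maximum height = 85.8 + 122 = 208 m

208.25 m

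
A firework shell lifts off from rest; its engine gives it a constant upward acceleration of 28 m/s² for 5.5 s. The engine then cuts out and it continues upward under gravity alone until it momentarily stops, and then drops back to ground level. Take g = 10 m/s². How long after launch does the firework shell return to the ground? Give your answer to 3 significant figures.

Phase 1 (powered ascent): v₀ = 0 m/s, a = 28 m/s².
v = v₀ + at = 0 + (28)(5.5) = 154 m/s
Δx = v₀t + ½at² = 0·5.5 + 0.5·28·5.5² = 424 m

Phase 2 (coasting upward): v₀ = 154 m/s, a = -10 m/s².
v = v₀ + at → t = (0 − 154) / -10 = 15.4 s
v² = v₀² + 2aΔx → Δx = (0² − 154²)/(2·-10) = 1190 m

Phase 3 (free fall): v₀ = 0 m/s, a = -10 m/s².
Falls 1610 m from rest: t = √(2·1610/10) = 17.9 s; v = g·t = 179 m/s.
Total time = 5.50 + 15.4 + 17.9 = 38.8 s

38.8 s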